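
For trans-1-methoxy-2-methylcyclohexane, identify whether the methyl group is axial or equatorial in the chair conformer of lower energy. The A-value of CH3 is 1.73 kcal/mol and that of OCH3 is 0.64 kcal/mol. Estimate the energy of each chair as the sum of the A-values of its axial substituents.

C1 and C2 have opposite parity, so for the trans isomer the two substituents are e,e in one chair and a,a in the other.
Chair I (methyl axial, methoxy axial): E = 2.37 kcal/mol.
Chair II (methyl equatorial, methoxy equatorial): E = 0.00 kcal/mol.
Chair II is the more stable (lower-energy) conformer, and in that chair the methyl group is equatorial.

equatorial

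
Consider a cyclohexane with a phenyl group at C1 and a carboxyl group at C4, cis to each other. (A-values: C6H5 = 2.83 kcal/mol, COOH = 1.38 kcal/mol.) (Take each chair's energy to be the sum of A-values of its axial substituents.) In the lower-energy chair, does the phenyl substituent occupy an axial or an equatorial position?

equatorial

C1 and C4 have opposite parity, so for the cis isomer the two substituents are one axial and one equatorial in each chair.
Chair I (phenyl axial, carboxyl equatorial): E = 2.83 kcal/mol.
Chair II (phenyl equatorial, carboxyl axial): E = 1.38 kcal/mol.
Chair II is the more stable (lower-energy) conformer, and in that chair the phenyl group is equatorial.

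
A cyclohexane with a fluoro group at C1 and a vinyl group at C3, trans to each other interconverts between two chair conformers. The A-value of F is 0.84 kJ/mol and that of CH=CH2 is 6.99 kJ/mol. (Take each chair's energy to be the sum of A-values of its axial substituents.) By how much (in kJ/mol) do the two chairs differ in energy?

C1 and C3 have the same parity, so for the trans isomer the two substituents are one axial and one equatorial in each chair.
Chair I (fluoro axial, vinyl equatorial): E = 0.84 kJ/mol.
Chair II (fluoro equatorial, vinyl axial): E = 6.99 kJ/mol.
ΔE = 6.99 − 0.84 = 6.15 kJ/mol; chair I is more stable.

6.15 kJ/mol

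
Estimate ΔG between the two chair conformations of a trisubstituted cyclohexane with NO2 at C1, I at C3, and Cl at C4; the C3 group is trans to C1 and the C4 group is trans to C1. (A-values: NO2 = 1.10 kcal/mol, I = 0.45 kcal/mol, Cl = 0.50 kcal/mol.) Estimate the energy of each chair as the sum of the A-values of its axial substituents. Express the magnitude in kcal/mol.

1.15 kcal/mol

Chair I (nitro axial, iodo equatorial, chloro axial): E = 1.60 kcal/mol.
Chair II (nitro equatorial, iodo axial, chloro equatorial): E = 0.45 kcal/mol.
ΔE = 1.60 − 0.45 = 1.15 kcal/mol; chair II is more stable.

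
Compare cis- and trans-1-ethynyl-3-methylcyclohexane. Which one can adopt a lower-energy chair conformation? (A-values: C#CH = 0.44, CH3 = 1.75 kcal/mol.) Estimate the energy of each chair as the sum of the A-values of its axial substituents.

At 1,3 positions (parity same): cis → (e,e or a,a); trans → (a,e or e,a).
Best chair for cis: E = 0.00 kcal/mol; best chair for trans: E = 0.44 kcal/mol.
The cis isomer is lower by 0.44 kcal/mol.

cis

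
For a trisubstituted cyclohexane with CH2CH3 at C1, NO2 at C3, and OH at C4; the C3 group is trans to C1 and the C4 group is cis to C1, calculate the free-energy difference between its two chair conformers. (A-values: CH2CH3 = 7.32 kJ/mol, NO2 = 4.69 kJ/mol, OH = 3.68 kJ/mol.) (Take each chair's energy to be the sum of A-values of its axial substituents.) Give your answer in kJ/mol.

Chair I (ethyl axial, nitro equatorial, hydroxyl equatorial): E = 7.32 kJ/mol.
Chair II (ethyl equatorial, nitro axial, hydroxyl axial): E = 8.37 kJ/mol.
ΔE = 8.37 − 7.32 = 1.05 kJ/mol; chair I is more stable.

1.05 kJ/mol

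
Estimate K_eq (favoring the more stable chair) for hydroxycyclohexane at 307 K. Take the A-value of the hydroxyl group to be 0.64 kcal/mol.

K ≈ 2.86

One chair has the hydroxyl group axial (E = 0.64 kcal/mol) and the other has it equatorial (E = 0).
ΔG = 0.64 kcal/mol between the two chairs.
K = exp(ΔG/RT) with R = 1.987×10⁻³ kcal mol⁻¹ K⁻¹ and T = 307 K gives K ≈ 2.86.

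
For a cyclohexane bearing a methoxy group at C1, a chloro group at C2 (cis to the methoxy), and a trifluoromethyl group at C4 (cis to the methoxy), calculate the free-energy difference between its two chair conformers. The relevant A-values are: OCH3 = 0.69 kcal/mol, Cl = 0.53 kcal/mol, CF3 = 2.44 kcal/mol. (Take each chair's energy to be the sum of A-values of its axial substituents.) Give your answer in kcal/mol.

Chair I (methoxy axial, chloro equatorial, trifluoromethyl equatorial): E = 0.69 kcal/mol.
Chair II (methoxy equatorial, chloro axial, trifluoromethyl axial): E = 2.97 kcal/mol.
ΔE = 2.97 − 0.69 = 2.28 kcal/mol; chair I is more stable.

2.28 kcal/mol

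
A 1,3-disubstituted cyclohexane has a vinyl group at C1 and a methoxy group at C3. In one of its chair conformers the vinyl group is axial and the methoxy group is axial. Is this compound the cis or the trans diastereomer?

cis

C1 and C3 have the same parity, so their axial bonds point in the same direction.
With same-parity carbons, two substituents on the same face are both axial or both equatorial; opposite faces give one of each.
Here the groups are axial/axial → same face → cis.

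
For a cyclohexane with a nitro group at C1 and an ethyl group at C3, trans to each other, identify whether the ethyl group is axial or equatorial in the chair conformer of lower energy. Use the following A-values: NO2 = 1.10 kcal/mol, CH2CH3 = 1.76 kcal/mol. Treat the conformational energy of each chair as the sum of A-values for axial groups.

equatorial

C1 and C3 have the same parity, so for the trans isomer the two substituents are one axial and one equatorial in each chair.
Chair I (nitro axial, ethyl equatorial): E = 1.10 kcal/mol.
Chair II (nitro equatorial, ethyl axial): E = 1.76 kcal/mol.
Chair I is the more stable (lower-energy) conformer, and in that chair the ethyl group is equatorial.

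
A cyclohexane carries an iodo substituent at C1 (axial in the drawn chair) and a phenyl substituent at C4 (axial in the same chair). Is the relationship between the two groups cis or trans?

trans

C1 and C4 have opposite parity, so their axial bonds point in opposite directions.
With opposite-parity carbons, two substituents on the same face are one axial and one equatorial; opposite faces give both axial or both equatorial.
Here the groups are axial/axial → opposite face → trans.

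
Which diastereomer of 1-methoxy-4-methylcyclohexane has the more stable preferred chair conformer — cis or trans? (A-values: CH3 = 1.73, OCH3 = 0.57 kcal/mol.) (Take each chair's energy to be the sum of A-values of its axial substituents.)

At 1,4 positions (parity opposite): cis → (a,e or e,a); trans → (e,e or a,a).
Best chair for cis: E = 0.57 kcal/mol; best chair for trans: E = 0.00 kcal/mol.
The trans isomer is lower by 0.57 kcal/mol.

trans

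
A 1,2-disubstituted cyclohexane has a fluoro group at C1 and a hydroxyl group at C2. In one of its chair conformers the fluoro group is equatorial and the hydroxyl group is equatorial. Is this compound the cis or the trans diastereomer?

trans

C1 and C2 have opposite parity, so their axial bonds point in opposite directions.
With opposite-parity carbons, two substituents on the same face are one axial and one equatorial; opposite faces give both axial or both equatorial.
Here the groups are equatorial/equatorial → opposite face → trans.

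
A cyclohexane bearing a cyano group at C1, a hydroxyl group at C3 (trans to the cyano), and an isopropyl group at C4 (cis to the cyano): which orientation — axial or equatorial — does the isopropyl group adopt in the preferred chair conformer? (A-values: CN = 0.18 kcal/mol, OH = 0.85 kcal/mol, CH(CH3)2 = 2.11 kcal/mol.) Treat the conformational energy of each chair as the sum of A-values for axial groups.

equatorial

Chair I (cyano axial, hydroxyl equatorial, isopropyl equatorial): E = 0.18 kcal/mol.
Chair II (cyano equatorial, hydroxyl axial, isopropyl axial): E = 2.96 kcal/mol.
Chair I is the more stable (lower-energy) conformer, and in that chair the isopropyl group is equatorial.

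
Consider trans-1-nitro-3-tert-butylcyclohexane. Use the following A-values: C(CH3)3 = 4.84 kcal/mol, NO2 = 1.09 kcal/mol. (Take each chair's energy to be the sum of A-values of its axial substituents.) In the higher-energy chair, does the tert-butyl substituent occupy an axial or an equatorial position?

axial

C1 and C3 have the same parity, so for the trans isomer the two substituents are one axial and one equatorial in each chair.
Chair I (tert-butyl axial, nitro equatorial): E = 4.84 kcal/mol.
Chair II (tert-butyl equatorial, nitro axial): E = 1.09 kcal/mol.
Chair I is the less stable (higher-energy) conformer, and in that chair the tert-butyl group is axial.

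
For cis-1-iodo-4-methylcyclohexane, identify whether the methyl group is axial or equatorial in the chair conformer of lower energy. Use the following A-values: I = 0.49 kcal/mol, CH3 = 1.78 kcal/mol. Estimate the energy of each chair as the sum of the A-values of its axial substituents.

equatorial

C1 and C4 have opposite parity, so for the cis isomer the two substituents are one axial and one equatorial in each chair.
Chair I (iodo axial, methyl equatorial): E = 0.49 kcal/mol.
Chair II (iodo equatorial, methyl axial): E = 1.78 kcal/mol.
Chair I is the more stable (lower-energy) conformer, and in that chair the methyl group is equatorial.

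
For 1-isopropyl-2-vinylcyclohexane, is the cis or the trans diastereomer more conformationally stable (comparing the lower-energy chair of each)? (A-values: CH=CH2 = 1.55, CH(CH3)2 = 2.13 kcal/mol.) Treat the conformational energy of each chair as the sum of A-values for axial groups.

trans

At 1,2 positions (parity opposite): cis → (a,e or e,a); trans → (e,e or a,a).
Best chair for cis: E = 1.55 kcal/mol; best chair for trans: E = 0.00 kcal/mol.
The trans isomer is lower by 1.55 kcal/mol.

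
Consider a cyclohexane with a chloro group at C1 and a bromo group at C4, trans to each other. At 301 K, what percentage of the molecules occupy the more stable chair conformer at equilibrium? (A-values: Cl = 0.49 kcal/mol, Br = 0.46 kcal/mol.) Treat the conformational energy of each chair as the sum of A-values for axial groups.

83.0%

C1 and C4 have opposite parity, so for the trans isomer the two substituents are e,e in one chair and a,a in the other.
Chair I (chloro axial, bromo axial): E = 0.95 kcal/mol; chair II (chloro equatorial, bromo equatorial): E = 0.00 kcal/mol.
ΔG = 0.95 kcal/mol between the two chairs.
K = exp(ΔG/RT) with R = 1.987×10⁻³ kcal mol⁻¹ K⁻¹ and T = 301 K gives K ≈ 4.9.
Fraction in the lower-energy chair = K/(K+1) = 83.0%.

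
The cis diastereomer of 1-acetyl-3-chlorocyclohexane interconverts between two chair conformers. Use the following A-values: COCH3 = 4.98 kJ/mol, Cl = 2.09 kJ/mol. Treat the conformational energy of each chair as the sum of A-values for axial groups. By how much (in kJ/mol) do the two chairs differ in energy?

7.07 kJ/mol

C1 and C3 have the same parity, so for the cis isomer the two substituents are e,e in one chair and a,a in the other.
Chair I (acetyl axial, chloro axial): E = 7.07 kJ/mol.
Chair II (acetyl equatorial, chloro equatorial): E = 0.00 kJ/mol.
ΔE = 7.07 − 0.00 = 7.07 kJ/mol; chair II is more stable.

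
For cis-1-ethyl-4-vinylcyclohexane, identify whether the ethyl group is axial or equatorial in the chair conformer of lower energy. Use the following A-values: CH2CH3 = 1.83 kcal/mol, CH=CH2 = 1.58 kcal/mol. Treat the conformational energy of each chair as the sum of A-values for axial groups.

C1 and C4 have opposite parity, so for the cis isomer the two substituents are one axial and one equatorial in each chair.
Chair I (ethyl axial, vinyl equatorial): E = 1.83 kcal/mol.
Chair II (ethyl equatorial, vinyl axial): E = 1.58 kcal/mol.
Chair II is the more stable (lower-energy) conformer, and in that chair the ethyl group is equatorial.

equatorial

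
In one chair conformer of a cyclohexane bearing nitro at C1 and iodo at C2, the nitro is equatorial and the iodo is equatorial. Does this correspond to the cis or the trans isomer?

C1 and C2 have opposite parity, so their axial bonds point in opposite directions.
With opposite-parity carbons, two substituents on the same face are one axial and one equatorial; opposite faces give both axial or both equatorial.
Here the groups are equatorial/equatorial → opposite face → trans.

trans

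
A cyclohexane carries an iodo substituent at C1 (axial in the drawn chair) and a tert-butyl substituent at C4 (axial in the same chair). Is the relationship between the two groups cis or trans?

C1 and C4 have opposite parity, so their axial bonds point in opposite directions.
With opposite-parity carbons, two substituents on the same face are one axial and one equatorial; opposite faces give both axial or both equatorial.
Here the groups are axial/axial → opposite face → trans.

trans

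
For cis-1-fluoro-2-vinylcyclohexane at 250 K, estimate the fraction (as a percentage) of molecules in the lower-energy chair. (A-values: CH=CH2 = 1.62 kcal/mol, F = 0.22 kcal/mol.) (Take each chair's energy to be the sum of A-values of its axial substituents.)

C1 and C2 have opposite parity, so for the cis isomer the two substituents are one axial and one equatorial in each chair.
Chair I (vinyl axial, fluoro equatorial): E = 1.62 kcal/mol; chair II (vinyl equatorial, fluoro axial): E = 0.22 kcal/mol.
ΔG = 1.40 kcal/mol between the two chairs.
K = exp(ΔG/RT) with R = 1.987×10⁻³ kcal mol⁻¹ K⁻¹ and T = 250 K gives K ≈ 16.7.
Fraction in the lower-energy chair = K/(K+1) = 94.4%.

94.4%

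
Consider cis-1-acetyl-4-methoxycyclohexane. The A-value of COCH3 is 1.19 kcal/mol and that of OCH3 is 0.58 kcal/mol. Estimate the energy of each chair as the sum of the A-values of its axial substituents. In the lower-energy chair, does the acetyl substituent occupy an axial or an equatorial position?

C1 and C4 have opposite parity, so for the cis isomer the two substituents are one axial and one equatorial in each chair.
Chair I (acetyl axial, methoxy equatorial): E = 1.19 kcal/mol.
Chair II (acetyl equatorial, methoxy axial): E = 0.58 kcal/mol.
Chair II is the more stable (lower-energy) conformer, and in that chair the acetyl group is equatorial.

equatorial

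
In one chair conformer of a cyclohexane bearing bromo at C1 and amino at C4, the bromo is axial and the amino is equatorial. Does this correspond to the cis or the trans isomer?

C1 and C4 have opposite parity, so their axial bonds point in opposite directions.
With opposite-parity carbons, two substituents on the same face are one axial and one equatorial; opposite faces give both axial or both equatorial.
Here the groups are axial/equatorial → same face → cis.

cis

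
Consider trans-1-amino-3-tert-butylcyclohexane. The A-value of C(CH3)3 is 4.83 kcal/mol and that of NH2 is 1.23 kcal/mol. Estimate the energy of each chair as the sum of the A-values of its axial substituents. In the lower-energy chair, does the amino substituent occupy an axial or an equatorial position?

C1 and C3 have the same parity, so for the trans isomer the two substituents are one axial and one equatorial in each chair.
Chair I (tert-butyl axial, amino equatorial): E = 4.83 kcal/mol.
Chair II (tert-butyl equatorial, amino axial): E = 1.23 kcal/mol.
Chair II is the more stable (lower-energy) conformer, and in that chair the amino group is axial.

axial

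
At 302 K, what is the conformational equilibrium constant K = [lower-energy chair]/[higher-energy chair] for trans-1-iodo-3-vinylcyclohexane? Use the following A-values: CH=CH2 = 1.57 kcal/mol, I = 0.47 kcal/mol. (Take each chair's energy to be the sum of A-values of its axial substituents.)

C1 and C3 have the same parity, so for the trans isomer the two substituents are one axial and one equatorial in each chair.
Chair I (vinyl axial, iodo equatorial): E = 1.57 kcal/mol; chair II (vinyl equatorial, iodo axial): E = 0.47 kcal/mol.
ΔG = 1.10 kcal/mol between the two chairs.
K = exp(ΔG/RT) with R = 1.987×10⁻³ kcal mol⁻¹ K⁻¹ and T = 302 K gives K ≈ 6.25.

K ≈ 6.25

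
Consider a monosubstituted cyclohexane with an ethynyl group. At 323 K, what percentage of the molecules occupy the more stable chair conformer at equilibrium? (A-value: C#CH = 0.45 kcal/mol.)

66.8%

One chair has the ethynyl group axial (E = 0.45 kcal/mol) and the other has it equatorial (E = 0).
ΔG = 0.45 kcal/mol between the two chairs.
K = exp(ΔG/RT) with R = 1.987×10⁻³ kcal mol⁻¹ K⁻¹ and T = 323 K gives K ≈ 2.02.
Fraction in the lower-energy chair = K/(K+1) = 66.8%.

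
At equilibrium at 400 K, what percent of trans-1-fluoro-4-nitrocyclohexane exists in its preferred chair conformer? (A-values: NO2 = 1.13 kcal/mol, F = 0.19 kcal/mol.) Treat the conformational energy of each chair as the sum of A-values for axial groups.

C1 and C4 have opposite parity, so for the trans isomer the two substituents are e,e in one chair and a,a in the other.
Chair I (nitro axial, fluoro axial): E = 1.32 kcal/mol; chair II (nitro equatorial, fluoro equatorial): E = 0.00 kcal/mol.
ΔG = 1.32 kcal/mol between the two chairs.
K = exp(ΔG/RT) with R = 1.987×10⁻³ kcal mol⁻¹ K⁻¹ and T = 400 K gives K ≈ 5.26.
Fraction in the lower-energy chair = K/(K+1) = 84.0%.

84.0%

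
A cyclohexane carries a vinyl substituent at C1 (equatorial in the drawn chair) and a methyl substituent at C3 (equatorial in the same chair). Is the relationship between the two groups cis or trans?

C1 and C3 have the same parity, so their axial bonds point in the same direction.
With same-parity carbons, two substituents on the same face are both axial or both equatorial; opposite faces give one of each.
Here the groups are equatorial/equatorial → same face → cis.

cis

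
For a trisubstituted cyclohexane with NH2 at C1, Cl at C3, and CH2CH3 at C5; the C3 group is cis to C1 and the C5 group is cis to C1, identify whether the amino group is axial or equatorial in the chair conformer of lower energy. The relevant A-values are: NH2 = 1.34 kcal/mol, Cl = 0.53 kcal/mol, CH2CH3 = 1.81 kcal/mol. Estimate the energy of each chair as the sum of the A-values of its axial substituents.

Chair I (amino axial, chloro axial, ethyl axial): E = 3.68 kcal/mol.
Chair II (amino equatorial, chloro equatorial, ethyl equatorial): E = 0.00 kcal/mol.
Chair II is the more stable (lower-energy) conformer, and in that chair the amino group is equatorial.

equatorial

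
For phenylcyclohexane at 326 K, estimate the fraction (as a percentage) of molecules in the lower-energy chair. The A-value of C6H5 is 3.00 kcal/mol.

One chair has the phenyl group axial (E = 3.00 kcal/mol) and the other has it equatorial (E = 0).
ΔG = 3.00 kcal/mol between the two chairs.
K = exp(ΔG/RT) with R = 1.987×10⁻³ kcal mol⁻¹ K⁻¹ and T = 326 K gives K ≈ 103.
Fraction in the lower-energy chair = K/(K+1) = 99.0%.

99.0%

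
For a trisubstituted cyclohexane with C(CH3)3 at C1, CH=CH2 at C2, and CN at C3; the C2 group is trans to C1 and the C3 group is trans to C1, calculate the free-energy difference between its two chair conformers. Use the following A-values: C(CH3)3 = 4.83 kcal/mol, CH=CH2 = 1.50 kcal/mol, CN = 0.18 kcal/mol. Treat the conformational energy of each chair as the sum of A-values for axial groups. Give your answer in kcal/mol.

Chair I (tert-butyl axial, vinyl axial, cyano equatorial): E = 6.33 kcal/mol.
Chair II (tert-butyl equatorial, vinyl equatorial, cyano axial): E = 0.18 kcal/mol.
ΔE = 6.33 − 0.18 = 6.15 kcal/mol; chair II is more stable.

6.15 kcal/mol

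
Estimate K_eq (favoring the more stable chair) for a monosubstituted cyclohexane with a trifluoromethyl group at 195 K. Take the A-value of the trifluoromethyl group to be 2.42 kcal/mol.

K ≈ 516

One chair has the trifluoromethyl group axial (E = 2.42 kcal/mol) and the other has it equatorial (E = 0).
ΔG = 2.42 kcal/mol between the two chairs.
K = exp(ΔG/RT) with R = 1.987×10⁻³ kcal mol⁻¹ K⁻¹ and T = 195 K gives K ≈ 516.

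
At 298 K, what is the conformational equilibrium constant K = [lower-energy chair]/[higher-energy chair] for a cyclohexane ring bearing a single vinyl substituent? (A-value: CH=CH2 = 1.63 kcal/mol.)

One chair has the vinyl group axial (E = 1.63 kcal/mol) and the other has it equatorial (E = 0).
ΔG = 1.63 kcal/mol between the two chairs.
K = exp(ΔG/RT) with R = 1.987×10⁻³ kcal mol⁻¹ K⁻¹ and T = 298 K gives K ≈ 15.7.

K ≈ 15.7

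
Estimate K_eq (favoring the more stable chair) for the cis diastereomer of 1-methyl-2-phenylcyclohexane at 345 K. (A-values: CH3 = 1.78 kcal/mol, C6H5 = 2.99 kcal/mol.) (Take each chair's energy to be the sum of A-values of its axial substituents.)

K ≈ 5.84

C1 and C2 have opposite parity, so for the cis isomer the two substituents are one axial and one equatorial in each chair.
Chair I (methyl axial, phenyl equatorial): E = 1.78 kcal/mol; chair II (methyl equatorial, phenyl axial): E = 2.99 kcal/mol.
ΔG = 1.21 kcal/mol between the two chairs.
K = exp(ΔG/RT) with R = 1.987×10⁻³ kcal mol⁻¹ K⁻¹ and T = 345 K gives K ≈ 5.84.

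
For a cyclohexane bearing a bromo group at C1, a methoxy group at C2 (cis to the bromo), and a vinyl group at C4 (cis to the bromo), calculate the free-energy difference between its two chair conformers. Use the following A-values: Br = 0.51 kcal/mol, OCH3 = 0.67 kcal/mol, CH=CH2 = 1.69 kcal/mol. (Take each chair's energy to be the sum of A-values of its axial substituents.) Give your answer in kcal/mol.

1.85 kcal/mol

Chair I (bromo axial, methoxy equatorial, vinyl equatorial): E = 0.51 kcal/mol.
Chair II (bromo equatorial, methoxy axial, vinyl axial): E = 2.36 kcal/mol.
ΔE = 2.36 − 0.51 = 1.85 kcal/mol; chair I is more stable.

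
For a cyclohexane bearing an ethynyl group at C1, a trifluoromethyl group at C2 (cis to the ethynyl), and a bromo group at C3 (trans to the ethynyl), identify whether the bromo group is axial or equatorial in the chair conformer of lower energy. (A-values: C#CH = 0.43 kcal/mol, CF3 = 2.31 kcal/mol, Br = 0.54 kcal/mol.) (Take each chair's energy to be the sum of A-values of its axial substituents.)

Chair I (ethynyl axial, trifluoromethyl equatorial, bromo equatorial): E = 0.43 kcal/mol.
Chair II (ethynyl equatorial, trifluoromethyl axial, bromo axial): E = 2.85 kcal/mol.
Chair I is the more stable (lower-energy) conformer, and in that chair the bromo group is equatorial.

equatorial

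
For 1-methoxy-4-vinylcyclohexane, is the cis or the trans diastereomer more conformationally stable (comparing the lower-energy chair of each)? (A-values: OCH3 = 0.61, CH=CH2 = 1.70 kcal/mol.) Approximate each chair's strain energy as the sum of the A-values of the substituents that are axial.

trans

At 1,4 positions (parity opposite): cis → (a,e or e,a); trans → (e,e or a,a).
Best chair for cis: E = 0.61 kcal/mol; best chair for trans: E = 0.00 kcal/mol.
The trans isomer is lower by 0.61 kcal/mol.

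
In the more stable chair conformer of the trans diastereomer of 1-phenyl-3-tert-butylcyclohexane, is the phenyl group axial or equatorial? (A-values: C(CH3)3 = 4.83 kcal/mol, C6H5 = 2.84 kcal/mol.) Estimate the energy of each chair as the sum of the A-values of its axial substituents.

axial

C1 and C3 have the same parity, so for the trans isomer the two substituents are one axial and one equatorial in each chair.
Chair I (tert-butyl axial, phenyl equatorial): E = 4.83 kcal/mol.
Chair II (tert-butyl equatorial, phenyl axial): E = 2.84 kcal/mol.
Chair II is the more stable (lower-energy) conformer, and in that chair the phenyl group is axial.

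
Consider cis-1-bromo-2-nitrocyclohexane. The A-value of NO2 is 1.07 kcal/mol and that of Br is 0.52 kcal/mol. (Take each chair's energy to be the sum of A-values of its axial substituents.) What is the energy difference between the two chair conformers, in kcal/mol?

C1 and C2 have opposite parity, so for the cis isomer the two substituents are one axial and one equatorial in each chair.
Chair I (nitro axial, bromo equatorial): E = 1.07 kcal/mol.
Chair II (nitro equatorial, bromo axial): E = 0.52 kcal/mol.
ΔE = 1.07 − 0.52 = 0.55 kcal/mol; chair II is more stable.

0.55 kcal/mol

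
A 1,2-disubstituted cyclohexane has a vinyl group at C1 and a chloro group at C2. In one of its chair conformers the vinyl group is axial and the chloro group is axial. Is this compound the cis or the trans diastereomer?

trans

C1 and C2 have opposite parity, so their axial bonds point in opposite directions.
With opposite-parity carbons, two substituents on the same face are one axial and one equatorial; opposite faces give both axial or both equatorial.
Here the groups are axial/axial → opposite face → trans.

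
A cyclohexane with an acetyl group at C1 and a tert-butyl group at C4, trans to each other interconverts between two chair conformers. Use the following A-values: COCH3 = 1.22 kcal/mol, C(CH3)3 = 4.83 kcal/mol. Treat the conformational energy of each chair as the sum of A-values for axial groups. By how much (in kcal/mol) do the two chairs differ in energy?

6.05 kcal/mol

C1 and C4 have opposite parity, so for the trans isomer the two substituents are e,e in one chair and a,a in the other.
Chair I (acetyl axial, tert-butyl axial): E = 6.05 kcal/mol.
Chair II (acetyl equatorial, tert-butyl equatorial): E = 0.00 kcal/mol.
ΔE = 6.05 − 0.00 = 6.05 kcal/mol; chair II is more stable.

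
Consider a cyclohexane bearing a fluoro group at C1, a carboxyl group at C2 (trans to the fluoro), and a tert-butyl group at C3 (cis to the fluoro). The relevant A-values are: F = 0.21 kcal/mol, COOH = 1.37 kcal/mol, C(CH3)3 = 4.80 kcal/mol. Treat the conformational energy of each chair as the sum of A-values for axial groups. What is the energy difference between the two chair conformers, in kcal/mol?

6.38 kcal/mol

Chair I (fluoro axial, carboxyl axial, tert-butyl axial): E = 6.38 kcal/mol.
Chair II (fluoro equatorial, carboxyl equatorial, tert-butyl equatorial): E = 0.00 kcal/mol.
ΔE = 6.38 − 0.00 = 6.38 kcal/mol; chair II is more stable.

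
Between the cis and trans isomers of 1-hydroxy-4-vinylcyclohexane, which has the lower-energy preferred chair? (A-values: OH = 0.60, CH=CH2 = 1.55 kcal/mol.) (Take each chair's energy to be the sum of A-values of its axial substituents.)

At 1,4 positions (parity opposite): cis → (a,e or e,a); trans → (e,e or a,a).
Best chair for cis: E = 0.60 kcal/mol; best chair for trans: E = 0.00 kcal/mol.
The trans isomer is lower by 0.60 kcal/mol.

trans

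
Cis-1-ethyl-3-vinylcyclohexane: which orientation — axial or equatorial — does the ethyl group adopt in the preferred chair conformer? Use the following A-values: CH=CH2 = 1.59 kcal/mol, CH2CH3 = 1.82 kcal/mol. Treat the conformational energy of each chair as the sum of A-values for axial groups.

equatorial

C1 and C3 have the same parity, so for the cis isomer the two substituents are e,e in one chair and a,a in the other.
Chair I (vinyl axial, ethyl axial): E = 3.41 kcal/mol.
Chair II (vinyl equatorial, ethyl equatorial): E = 0.00 kcal/mol.
Chair II is the more stable (lower-energy) conformer, and in that chair the ethyl group is equatorial.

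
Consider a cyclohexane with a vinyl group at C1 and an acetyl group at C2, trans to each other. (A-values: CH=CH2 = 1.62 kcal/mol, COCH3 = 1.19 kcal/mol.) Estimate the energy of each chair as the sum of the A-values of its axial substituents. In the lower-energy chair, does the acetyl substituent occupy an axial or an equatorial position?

C1 and C2 have opposite parity, so for the trans isomer the two substituents are e,e in one chair and a,a in the other.
Chair I (vinyl axial, acetyl axial): E = 2.81 kcal/mol.
Chair II (vinyl equatorial, acetyl equatorial): E = 0.00 kcal/mol.
Chair II is the more stable (lower-energy) conformer, and in that chair the acetyl group is equatorial.

equatorial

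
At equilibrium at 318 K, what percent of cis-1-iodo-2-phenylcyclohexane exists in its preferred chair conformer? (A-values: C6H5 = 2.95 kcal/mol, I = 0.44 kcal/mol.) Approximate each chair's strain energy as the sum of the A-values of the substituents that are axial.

98.2%

C1 and C2 have opposite parity, so for the cis isomer the two substituents are one axial and one equatorial in each chair.
Chair I (phenyl axial, iodo equatorial): E = 2.95 kcal/mol; chair II (phenyl equatorial, iodo axial): E = 0.44 kcal/mol.
ΔG = 2.51 kcal/mol between the two chairs.
K = exp(ΔG/RT) with R = 1.987×10⁻³ kcal mol⁻¹ K⁻¹ and T = 318 K gives K ≈ 53.1.
Fraction in the lower-energy chair = K/(K+1) = 98.2%.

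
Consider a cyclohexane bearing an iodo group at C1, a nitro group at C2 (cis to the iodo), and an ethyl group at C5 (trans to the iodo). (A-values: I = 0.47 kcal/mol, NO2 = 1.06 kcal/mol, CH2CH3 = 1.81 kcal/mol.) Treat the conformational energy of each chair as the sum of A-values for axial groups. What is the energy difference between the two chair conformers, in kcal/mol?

2.40 kcal/mol

Chair I (iodo axial, nitro equatorial, ethyl equatorial): E = 0.47 kcal/mol.
Chair II (iodo equatorial, nitro axial, ethyl axial): E = 2.87 kcal/mol.
ΔE = 2.87 − 0.47 = 2.40 kcal/mol; chair I is more stable.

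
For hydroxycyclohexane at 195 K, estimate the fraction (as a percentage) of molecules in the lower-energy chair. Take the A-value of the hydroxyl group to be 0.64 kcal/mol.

One chair has the hydroxyl group axial (E = 0.64 kcal/mol) and the other has it equatorial (E = 0).
ΔG = 0.64 kcal/mol between the two chairs.
K = exp(ΔG/RT) with R = 1.987×10⁻³ kcal mol⁻¹ K⁻¹ and T = 195 K gives K ≈ 5.22.
Fraction in the lower-energy chair = K/(K+1) = 83.9%.

83.9%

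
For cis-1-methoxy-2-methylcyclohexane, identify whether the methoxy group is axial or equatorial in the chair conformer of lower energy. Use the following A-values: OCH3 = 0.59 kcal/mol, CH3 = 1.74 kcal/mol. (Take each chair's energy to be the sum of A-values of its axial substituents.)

C1 and C2 have opposite parity, so for the cis isomer the two substituents are one axial and one equatorial in each chair.
Chair I (methoxy axial, methyl equatorial): E = 0.59 kcal/mol.
Chair II (methoxy equatorial, methyl axial): E = 1.74 kcal/mol.
Chair I is the more stable (lower-energy) conformer, and in that chair the methoxy group is axial.

axial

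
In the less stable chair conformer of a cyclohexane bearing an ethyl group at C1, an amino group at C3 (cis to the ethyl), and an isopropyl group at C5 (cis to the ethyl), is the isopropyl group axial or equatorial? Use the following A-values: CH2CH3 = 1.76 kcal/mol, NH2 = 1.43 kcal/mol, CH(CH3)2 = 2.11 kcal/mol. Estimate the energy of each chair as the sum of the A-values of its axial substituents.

Chair I (ethyl axial, amino axial, isopropyl axial): E = 5.30 kcal/mol.
Chair II (ethyl equatorial, amino equatorial, isopropyl equatorial): E = 0.00 kcal/mol.
Chair I is the less stable (higher-energy) conformer, and in that chair the isopropyl group is axial.

axial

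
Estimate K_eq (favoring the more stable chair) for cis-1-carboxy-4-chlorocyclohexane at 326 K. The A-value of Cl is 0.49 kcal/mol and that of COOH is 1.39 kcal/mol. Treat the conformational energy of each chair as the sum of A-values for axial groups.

C1 and C4 have opposite parity, so for the cis isomer the two substituents are one axial and one equatorial in each chair.
Chair I (chloro axial, carboxyl equatorial): E = 0.49 kcal/mol; chair II (chloro equatorial, carboxyl axial): E = 1.39 kcal/mol.
ΔG = 0.90 kcal/mol between the two chairs.
K = exp(ΔG/RT) with R = 1.987×10⁻³ kcal mol⁻¹ K⁻¹ and T = 326 K gives K ≈ 4.01.

K ≈ 4.01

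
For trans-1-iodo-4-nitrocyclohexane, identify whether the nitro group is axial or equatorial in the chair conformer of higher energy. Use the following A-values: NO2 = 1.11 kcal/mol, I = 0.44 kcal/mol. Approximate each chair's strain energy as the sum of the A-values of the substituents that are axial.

axial

C1 and C4 have opposite parity, so for the trans isomer the two substituents are e,e in one chair and a,a in the other.
Chair I (nitro axial, iodo axial): E = 1.55 kcal/mol.
Chair II (nitro equatorial, iodo equatorial): E = 0.00 kcal/mol.
Chair I is the less stable (higher-energy) conformer, and in that chair the nitro group is axial.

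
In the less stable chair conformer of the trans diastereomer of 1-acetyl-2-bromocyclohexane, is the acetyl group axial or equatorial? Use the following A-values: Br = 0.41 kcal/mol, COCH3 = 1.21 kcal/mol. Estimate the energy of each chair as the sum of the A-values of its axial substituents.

C1 and C2 have opposite parity, so for the trans isomer the two substituents are e,e in one chair and a,a in the other.
Chair I (bromo axial, acetyl axial): E = 1.62 kcal/mol.
Chair II (bromo equatorial, acetyl equatorial): E = 0.00 kcal/mol.
Chair I is the less stable (higher-energy) conformer, and in that chair the acetyl group is axial.

axial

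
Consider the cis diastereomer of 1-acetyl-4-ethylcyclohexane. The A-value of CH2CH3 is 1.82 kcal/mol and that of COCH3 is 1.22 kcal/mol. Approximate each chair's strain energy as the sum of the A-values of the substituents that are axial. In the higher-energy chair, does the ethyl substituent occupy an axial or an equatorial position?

axial

C1 and C4 have opposite parity, so for the cis isomer the two substituents are one axial and one equatorial in each chair.
Chair I (ethyl axial, acetyl equatorial): E = 1.82 kcal/mol.
Chair II (ethyl equatorial, acetyl axial): E = 1.22 kcal/mol.
Chair I is the less stable (higher-energy) conformer, and in that chair the ethyl group is axial.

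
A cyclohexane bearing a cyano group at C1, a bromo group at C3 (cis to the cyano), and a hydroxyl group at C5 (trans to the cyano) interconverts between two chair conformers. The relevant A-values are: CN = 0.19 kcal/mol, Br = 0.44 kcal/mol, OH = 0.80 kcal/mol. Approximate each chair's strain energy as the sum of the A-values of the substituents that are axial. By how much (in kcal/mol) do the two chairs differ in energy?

0.17 kcal/mol

Chair I (cyano axial, bromo axial, hydroxyl equatorial): E = 0.63 kcal/mol.
Chair II (cyano equatorial, bromo equatorial, hydroxyl axial): E = 0.80 kcal/mol.
ΔE = 0.80 − 0.63 = 0.17 kcal/mol; chair I is more stable.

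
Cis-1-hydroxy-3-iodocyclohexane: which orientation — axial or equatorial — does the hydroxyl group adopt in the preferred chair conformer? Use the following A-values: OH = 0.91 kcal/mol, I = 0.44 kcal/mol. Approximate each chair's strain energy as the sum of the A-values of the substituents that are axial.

C1 and C3 have the same parity, so for the cis isomer the two substituents are e,e in one chair and a,a in the other.
Chair I (hydroxyl axial, iodo axial): E = 1.35 kcal/mol.
Chair II (hydroxyl equatorial, iodo equatorial): E = 0.00 kcal/mol.
Chair II is the more stable (lower-energy) conformer, and in that chair the hydroxyl group is equatorial.

equatorial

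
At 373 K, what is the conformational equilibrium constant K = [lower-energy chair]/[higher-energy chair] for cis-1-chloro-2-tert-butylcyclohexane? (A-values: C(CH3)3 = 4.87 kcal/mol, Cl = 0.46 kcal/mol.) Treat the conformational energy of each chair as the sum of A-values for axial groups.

C1 and C2 have opposite parity, so for the cis isomer the two substituents are one axial and one equatorial in each chair.
Chair I (tert-butyl axial, chloro equatorial): E = 4.87 kcal/mol; chair II (tert-butyl equatorial, chloro axial): E = 0.46 kcal/mol.
ΔG = 4.41 kcal/mol between the two chairs.
K = exp(ΔG/RT) with R = 1.987×10⁻³ kcal mol⁻¹ K⁻¹ and T = 373 K gives K ≈ 384.

K ≈ 384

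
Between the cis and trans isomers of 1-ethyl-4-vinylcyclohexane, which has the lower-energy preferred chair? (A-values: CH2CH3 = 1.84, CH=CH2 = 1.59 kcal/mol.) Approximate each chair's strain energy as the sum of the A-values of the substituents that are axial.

At 1,4 positions (parity opposite): cis → (a,e or e,a); trans → (e,e or a,a).
Best chair for cis: E = 1.59 kcal/mol; best chair for trans: E = 0.00 kcal/mol.
The trans isomer is lower by 1.59 kcal/mol.

trans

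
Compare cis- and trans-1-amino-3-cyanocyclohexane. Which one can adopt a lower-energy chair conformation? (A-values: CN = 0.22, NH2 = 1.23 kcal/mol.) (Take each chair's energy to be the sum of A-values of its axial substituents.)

cis

At 1,3 positions (parity same): cis → (e,e or a,a); trans → (a,e or e,a).
Best chair for cis: E = 0.00 kcal/mol; best chair for trans: E = 0.22 kcal/mol.
The cis isomer is lower by 0.22 kcal/mol.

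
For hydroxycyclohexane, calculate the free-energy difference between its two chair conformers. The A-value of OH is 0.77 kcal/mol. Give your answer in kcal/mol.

0.77 kcal/mol

A monosubstituted cyclohexane has one chair with the hydroxyl group axial (E = A = 0.77 kcal/mol) and one with it equatorial (E = 0).
ΔE = 0.77 − 0 = 0.77 kcal/mol.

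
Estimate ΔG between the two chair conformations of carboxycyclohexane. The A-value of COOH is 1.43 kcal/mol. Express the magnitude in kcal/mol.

1.43 kcal/mol

A monosubstituted cyclohexane has one chair with the carboxyl group axial (E = A = 1.43 kcal/mol) and one with it equatorial (E = 0).
ΔE = 1.43 − 0 = 1.43 kcal/mol.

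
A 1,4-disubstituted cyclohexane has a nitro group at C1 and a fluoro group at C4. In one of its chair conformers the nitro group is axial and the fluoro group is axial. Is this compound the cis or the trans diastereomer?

C1 and C4 have opposite parity, so their axial bonds point in opposite directions.
With opposite-parity carbons, two substituents on the same face are one axial and one equatorial; opposite faces give both axial or both equatorial.
Here the groups are axial/axial → opposite face → trans.

trans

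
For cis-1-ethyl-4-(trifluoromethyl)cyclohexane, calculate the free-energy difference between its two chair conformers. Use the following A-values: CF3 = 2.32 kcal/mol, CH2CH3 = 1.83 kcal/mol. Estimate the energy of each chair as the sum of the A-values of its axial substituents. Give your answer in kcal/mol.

0.49 kcal/mol

C1 and C4 have opposite parity, so for the cis isomer the two substituents are one axial and one equatorial in each chair.
Chair I (trifluoromethyl axial, ethyl equatorial): E = 2.32 kcal/mol.
Chair II (trifluoromethyl equatorial, ethyl axial): E = 1.83 kcal/mol.
ΔE = 2.32 − 1.83 = 0.49 kcal/mol; chair II is more stable.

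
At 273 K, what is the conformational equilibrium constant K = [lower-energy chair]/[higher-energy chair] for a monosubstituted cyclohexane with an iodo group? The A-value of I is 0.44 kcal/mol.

K ≈ 2.25

One chair has the iodo group axial (E = 0.44 kcal/mol) and the other has it equatorial (E = 0).
ΔG = 0.44 kcal/mol between the two chairs.
K = exp(ΔG/RT) with R = 1.987×10⁻³ kcal mol⁻¹ K⁻¹ and T = 273 K gives K ≈ 2.25.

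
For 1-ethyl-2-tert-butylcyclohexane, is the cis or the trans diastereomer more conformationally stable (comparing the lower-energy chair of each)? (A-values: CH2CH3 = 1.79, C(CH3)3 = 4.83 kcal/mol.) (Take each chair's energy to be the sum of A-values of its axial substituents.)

At 1,2 positions (parity opposite): cis → (a,e or e,a); trans → (e,e or a,a).
Best chair for cis: E = 1.79 kcal/mol; best chair for trans: E = 0.00 kcal/mol.
The trans isomer is lower by 1.79 kcal/mol.

trans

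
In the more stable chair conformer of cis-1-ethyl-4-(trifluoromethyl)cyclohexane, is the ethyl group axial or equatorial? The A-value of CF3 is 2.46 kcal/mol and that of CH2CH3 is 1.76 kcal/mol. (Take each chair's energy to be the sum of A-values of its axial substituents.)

C1 and C4 have opposite parity, so for the cis isomer the two substituents are one axial and one equatorial in each chair.
Chair I (trifluoromethyl axial, ethyl equatorial): E = 2.46 kcal/mol.
Chair II (trifluoromethyl equatorial, ethyl axial): E = 1.76 kcal/mol.
Chair II is the more stable (lower-energy) conformer, and in that chair the ethyl group is axial.

axial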